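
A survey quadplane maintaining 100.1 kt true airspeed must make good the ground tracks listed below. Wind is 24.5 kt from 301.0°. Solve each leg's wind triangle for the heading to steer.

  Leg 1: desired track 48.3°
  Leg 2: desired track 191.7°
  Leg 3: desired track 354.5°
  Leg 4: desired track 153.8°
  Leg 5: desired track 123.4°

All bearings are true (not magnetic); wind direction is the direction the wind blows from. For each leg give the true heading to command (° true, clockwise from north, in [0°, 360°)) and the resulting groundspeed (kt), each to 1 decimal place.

Leg 1: desired track 48.3°; wind correction -13.5° → command heading 34.8°, groundspeed 104.6 kt
Leg 2: desired track 191.7°; wind correction +13.4° → command heading 205.1°, groundspeed 105.5 kt
Leg 3: desired track 354.5°; wind correction -11.3° → command heading 343.2°, groundspeed 83.6 kt
Leg 4: desired track 153.8°; wind correction +7.6° → command heading 161.4°, groundspeed 119.8 kt
Leg 5: desired track 123.4°; wind correction +0.6° → command heading 124.0°, groundspeed 124.6 kt

Leg 1: heading=34.8°, groundspeed=104.6 kt
Leg 2: heading=205.1°, groundspeed=105.5 kt
Leg 3: heading=343.2°, groundspeed=83.6 kt
Leg 4: heading=161.4°, groundspeed=119.8 kt
Leg 5: heading=124.0°, groundspeed=124.6 kt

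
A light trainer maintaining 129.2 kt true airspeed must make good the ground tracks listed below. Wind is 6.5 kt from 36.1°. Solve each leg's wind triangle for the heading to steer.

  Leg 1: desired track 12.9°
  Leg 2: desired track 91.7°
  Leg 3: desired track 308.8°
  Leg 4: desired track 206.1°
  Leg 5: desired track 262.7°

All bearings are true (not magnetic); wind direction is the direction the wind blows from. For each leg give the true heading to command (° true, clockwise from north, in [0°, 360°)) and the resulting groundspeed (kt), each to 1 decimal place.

Leg 1: heading=14.0°, groundspeed=123.2 kt
Leg 2: heading=89.3°, groundspeed=125.4 kt
Leg 3: heading=311.7°, groundspeed=128.7 kt
Leg 4: heading=205.6°, groundspeed=135.6 kt
Leg 5: heading=264.8°, groundspeed=133.6 kt

Leg 1: desired track 12.9°; wind correction +1.1° → command heading 14.0°, groundspeed 123.2 kt
Leg 2: desired track 91.7°; wind correction -2.4° → command heading 89.3°, groundspeed 125.4 kt
Leg 3: desired track 308.8°; wind correction +2.9° → command heading 311.7°, groundspeed 128.7 kt
Leg 4: desired track 206.1°; wind correction -0.5° → command heading 205.6°, groundspeed 135.6 kt
Leg 5: desired track 262.7°; wind correction +2.1° → command heading 264.8°, groundspeed 133.6 kt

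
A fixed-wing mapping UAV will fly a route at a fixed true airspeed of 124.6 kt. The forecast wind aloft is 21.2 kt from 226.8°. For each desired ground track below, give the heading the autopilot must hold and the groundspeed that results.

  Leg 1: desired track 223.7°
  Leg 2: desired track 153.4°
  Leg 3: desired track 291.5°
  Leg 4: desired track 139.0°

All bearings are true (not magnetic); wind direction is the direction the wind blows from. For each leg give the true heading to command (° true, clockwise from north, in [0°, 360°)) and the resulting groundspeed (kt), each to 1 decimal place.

Leg 1: heading=224.2°, groundspeed=103.4 kt
Leg 2: heading=162.8°, groundspeed=116.9 kt
Leg 3: heading=282.7°, groundspeed=114.1 kt
Leg 4: heading=148.8°, groundspeed=122.0 kt

Leg 1: desired track 223.7°; wind correction +0.5° → command heading 224.2°, groundspeed 103.4 kt
Leg 2: desired track 153.4°; wind correction +9.4° → command heading 162.8°, groundspeed 116.9 kt
Leg 3: desired track 291.5°; wind correction -8.8° → command heading 282.7°, groundspeed 114.1 kt
Leg 4: desired track 139.0°; wind correction +9.8° → command heading 148.8°, groundspeed 122.0 kt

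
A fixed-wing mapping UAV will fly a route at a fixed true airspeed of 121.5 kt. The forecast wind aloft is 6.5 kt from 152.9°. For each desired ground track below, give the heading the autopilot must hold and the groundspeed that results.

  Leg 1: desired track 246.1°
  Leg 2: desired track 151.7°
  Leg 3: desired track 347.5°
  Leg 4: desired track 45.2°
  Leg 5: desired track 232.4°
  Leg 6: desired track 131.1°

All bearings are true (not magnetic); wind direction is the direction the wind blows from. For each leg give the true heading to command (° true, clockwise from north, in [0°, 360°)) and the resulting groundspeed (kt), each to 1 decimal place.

Leg 1: heading=243.0°, groundspeed=121.7 kt
Leg 2: heading=151.8°, groundspeed=115.0 kt
Leg 3: heading=348.3°, groundspeed=127.8 kt
Leg 4: heading=48.1°, groundspeed=123.3 kt
Leg 5: heading=229.4°, groundspeed=120.1 kt
Leg 6: heading=132.2°, groundspeed=115.4 kt

Leg 1: desired track 246.1°; wind correction -3.1° → command heading 243.0°, groundspeed 121.7 kt
Leg 2: desired track 151.7°; wind correction +0.1° → command heading 151.8°, groundspeed 115.0 kt
Leg 3: desired track 347.5°; wind correction +0.8° → command heading 348.3°, groundspeed 127.8 kt
Leg 4: desired track 45.2°; wind correction +2.9° → command heading 48.1°, groundspeed 123.3 kt
Leg 5: desired track 232.4°; wind correction -3.0° → command heading 229.4°, groundspeed 120.1 kt
Leg 6: desired track 131.1°; wind correction +1.1° → command heading 132.2°, groundspeed 115.4 kt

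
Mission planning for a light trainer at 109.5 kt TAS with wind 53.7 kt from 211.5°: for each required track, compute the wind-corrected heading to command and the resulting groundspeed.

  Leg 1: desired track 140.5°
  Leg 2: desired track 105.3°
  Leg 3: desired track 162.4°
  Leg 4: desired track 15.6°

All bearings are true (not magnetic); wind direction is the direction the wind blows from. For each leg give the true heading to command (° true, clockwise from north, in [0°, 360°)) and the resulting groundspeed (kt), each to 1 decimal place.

Leg 1: desired track 140.5°; wind correction +27.6° → command heading 168.1°, groundspeed 79.5 kt
Leg 2: desired track 105.3°; wind correction +28.1° → command heading 133.4°, groundspeed 111.6 kt
Leg 3: desired track 162.4°; wind correction +21.8° → command heading 184.2°, groundspeed 66.5 kt
Leg 4: desired track 15.6°; wind correction -7.7° → command heading 7.9°, groundspeed 160.2 kt

Leg 1: heading=168.1°, groundspeed=79.5 kt
Leg 2: heading=133.4°, groundspeed=111.6 kt
Leg 3: heading=184.2°, groundspeed=66.5 kt
Leg 4: heading=7.9°, groundspeed=160.2 kt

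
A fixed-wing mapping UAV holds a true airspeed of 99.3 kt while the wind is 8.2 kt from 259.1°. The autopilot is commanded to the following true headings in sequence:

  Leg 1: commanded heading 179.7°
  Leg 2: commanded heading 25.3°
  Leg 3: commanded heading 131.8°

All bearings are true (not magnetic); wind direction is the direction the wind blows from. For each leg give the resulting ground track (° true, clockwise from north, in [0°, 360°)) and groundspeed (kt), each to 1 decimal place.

Leg 1: track=175.0°, groundspeed=98.1 kt
Leg 2: track=28.9°, groundspeed=104.4 kt
Leg 3: track=128.2°, groundspeed=104.5 kt

Leg 1: heading 179.7°; drift -4.7° → track 175.0°, groundspeed 98.1 kt
Leg 2: heading 25.3°; drift +3.6° → track 28.9°, groundspeed 104.4 kt
Leg 3: heading 131.8°; drift -3.6° → track 128.2°, groundspeed 104.5 kt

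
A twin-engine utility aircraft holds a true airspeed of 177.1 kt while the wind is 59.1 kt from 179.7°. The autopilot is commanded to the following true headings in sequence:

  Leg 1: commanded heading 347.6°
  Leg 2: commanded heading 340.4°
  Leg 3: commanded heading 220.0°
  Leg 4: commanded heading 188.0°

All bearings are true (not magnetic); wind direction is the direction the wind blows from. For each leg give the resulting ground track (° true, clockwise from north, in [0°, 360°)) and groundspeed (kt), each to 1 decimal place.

Leg 1: heading 347.6°; drift +3.0° → track 350.6°, groundspeed 235.2 kt
Leg 2: heading 340.4°; drift +4.8° → track 345.2°, groundspeed 233.7 kt
Leg 3: heading 220.0°; drift +16.1° → track 236.1°, groundspeed 137.4 kt
Leg 4: heading 188.0°; drift +4.1° → track 192.1°, groundspeed 118.9 kt

Leg 1: track=350.6°, groundspeed=235.2 kt
Leg 2: track=345.2°, groundspeed=233.7 kt
Leg 3: track=236.1°, groundspeed=137.4 kt
Leg 4: track=192.1°, groundspeed=118.9 kt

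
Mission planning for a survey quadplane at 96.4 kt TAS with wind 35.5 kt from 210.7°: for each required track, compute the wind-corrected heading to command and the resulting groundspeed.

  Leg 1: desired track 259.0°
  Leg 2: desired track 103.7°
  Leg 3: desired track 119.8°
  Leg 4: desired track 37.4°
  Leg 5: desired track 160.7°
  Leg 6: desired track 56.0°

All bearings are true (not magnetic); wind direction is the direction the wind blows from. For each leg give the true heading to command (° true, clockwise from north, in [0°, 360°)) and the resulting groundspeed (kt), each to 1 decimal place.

Leg 1: desired track 259.0°; wind correction -16.0° → command heading 243.0°, groundspeed 69.1 kt
Leg 2: desired track 103.7°; wind correction +20.6° → command heading 124.3°, groundspeed 100.6 kt
Leg 3: desired track 119.8°; wind correction +21.6° → command heading 141.4°, groundspeed 90.2 kt
Leg 4: desired track 37.4°; wind correction +2.5° → command heading 39.9°, groundspeed 131.6 kt
Leg 5: desired track 160.7°; wind correction +16.4° → command heading 177.1°, groundspeed 69.7 kt
Leg 6: desired track 56.0°; wind correction +9.1° → command heading 65.1°, groundspeed 127.3 kt

Leg 1: heading=243.0°, groundspeed=69.1 kt
Leg 2: heading=124.3°, groundspeed=100.6 kt
Leg 3: heading=141.4°, groundspeed=90.2 kt
Leg 4: heading=39.9°, groundspeed=131.6 kt
Leg 5: heading=177.1°, groundspeed=69.7 kt
Leg 6: heading=65.1°, groundspeed=127.3 kt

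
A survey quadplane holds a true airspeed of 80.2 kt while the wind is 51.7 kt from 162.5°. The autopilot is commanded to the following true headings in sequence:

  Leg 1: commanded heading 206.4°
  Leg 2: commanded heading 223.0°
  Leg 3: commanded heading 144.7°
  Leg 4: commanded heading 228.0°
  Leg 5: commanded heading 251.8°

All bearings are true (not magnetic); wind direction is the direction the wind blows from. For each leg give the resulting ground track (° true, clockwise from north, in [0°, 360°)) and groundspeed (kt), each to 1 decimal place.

Leg 1: track=246.3°, groundspeed=55.9 kt
Leg 2: track=262.4°, groundspeed=70.9 kt
Leg 3: track=117.7°, groundspeed=34.8 kt
Leg 4: track=266.7°, groundspeed=75.3 kt
Leg 5: track=284.8°, groundspeed=94.9 kt

Leg 1: heading 206.4°; drift +39.9° → track 246.3°, groundspeed 55.9 kt
Leg 2: heading 223.0°; drift +39.4° → track 262.4°, groundspeed 70.9 kt
Leg 3: heading 144.7°; drift -27.0° → track 117.7°, groundspeed 34.8 kt
Leg 4: heading 228.0°; drift +38.7° → track 266.7°, groundspeed 75.3 kt
Leg 5: heading 251.8°; drift +33.0° → track 284.8°, groundspeed 94.9 kt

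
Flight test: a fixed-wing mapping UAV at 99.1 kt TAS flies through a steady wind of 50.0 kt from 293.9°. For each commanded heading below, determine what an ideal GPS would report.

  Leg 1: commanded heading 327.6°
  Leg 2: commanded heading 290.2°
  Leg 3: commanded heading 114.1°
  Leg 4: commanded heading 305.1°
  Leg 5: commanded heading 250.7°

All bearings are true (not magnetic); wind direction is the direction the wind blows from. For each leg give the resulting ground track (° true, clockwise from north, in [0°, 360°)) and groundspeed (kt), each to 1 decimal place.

Leg 1: track=353.4°, groundspeed=63.8 kt
Leg 2: track=286.4°, groundspeed=49.3 kt
Leg 3: track=114.0°, groundspeed=149.1 kt
Leg 4: track=316.1°, groundspeed=51.0 kt
Leg 5: track=222.1°, groundspeed=71.4 kt

Leg 1: heading 327.6°; drift +25.8° → track 353.4°, groundspeed 63.8 kt
Leg 2: heading 290.2°; drift -3.8° → track 286.4°, groundspeed 49.3 kt
Leg 3: heading 114.1°; drift -0.1° → track 114.0°, groundspeed 149.1 kt
Leg 4: heading 305.1°; drift +11.0° → track 316.1°, groundspeed 51.0 kt
Leg 5: heading 250.7°; drift -28.6° → track 222.1°, groundspeed 71.4 kt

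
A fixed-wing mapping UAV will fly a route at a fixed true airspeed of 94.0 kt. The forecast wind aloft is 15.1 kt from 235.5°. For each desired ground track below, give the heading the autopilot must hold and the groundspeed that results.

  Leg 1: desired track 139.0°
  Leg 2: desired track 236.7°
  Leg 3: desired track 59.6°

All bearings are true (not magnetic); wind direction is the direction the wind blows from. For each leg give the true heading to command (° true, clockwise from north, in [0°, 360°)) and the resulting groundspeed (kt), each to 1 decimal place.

Leg 1: desired track 139.0°; wind correction +9.2° → command heading 148.2°, groundspeed 94.5 kt
Leg 2: desired track 236.7°; wind correction -0.2° → command heading 236.5°, groundspeed 78.9 kt
Leg 3: desired track 59.6°; wind correction +0.7° → command heading 60.3°, groundspeed 109.1 kt

Leg 1: heading=148.2°, groundspeed=94.5 kt
Leg 2: heading=236.5°, groundspeed=78.9 kt
Leg 3: heading=60.3°, groundspeed=109.1 kt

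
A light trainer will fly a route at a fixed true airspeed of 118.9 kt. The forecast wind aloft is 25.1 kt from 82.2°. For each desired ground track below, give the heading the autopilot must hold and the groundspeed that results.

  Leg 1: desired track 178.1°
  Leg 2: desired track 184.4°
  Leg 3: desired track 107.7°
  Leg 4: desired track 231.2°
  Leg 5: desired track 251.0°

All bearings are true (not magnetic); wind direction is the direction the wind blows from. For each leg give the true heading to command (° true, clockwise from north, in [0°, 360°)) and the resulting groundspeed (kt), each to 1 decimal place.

Leg 1: heading=166.0°, groundspeed=118.8 kt
Leg 2: heading=172.5°, groundspeed=121.6 kt
Leg 3: heading=102.5°, groundspeed=95.8 kt
Leg 4: heading=225.0°, groundspeed=139.7 kt
Leg 5: heading=248.7°, groundspeed=143.4 kt

Leg 1: desired track 178.1°; wind correction -12.1° → command heading 166.0°, groundspeed 118.8 kt
Leg 2: desired track 184.4°; wind correction -11.9° → command heading 172.5°, groundspeed 121.6 kt
Leg 3: desired track 107.7°; wind correction -5.2° → command heading 102.5°, groundspeed 95.8 kt
Leg 4: desired track 231.2°; wind correction -6.2° → command heading 225.0°, groundspeed 139.7 kt
Leg 5: desired track 251.0°; wind correction -2.3° → command heading 248.7°, groundspeed 143.4 kt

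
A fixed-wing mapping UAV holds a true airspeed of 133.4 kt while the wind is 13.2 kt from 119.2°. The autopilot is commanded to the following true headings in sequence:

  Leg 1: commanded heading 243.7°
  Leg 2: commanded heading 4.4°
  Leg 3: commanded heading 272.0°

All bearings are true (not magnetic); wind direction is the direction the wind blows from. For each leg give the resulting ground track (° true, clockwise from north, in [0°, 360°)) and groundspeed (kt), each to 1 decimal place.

Leg 1: track=248.1°, groundspeed=141.3 kt
Leg 2: track=359.5°, groundspeed=139.5 kt
Leg 3: track=274.4°, groundspeed=145.3 kt

Leg 1: heading 243.7°; drift +4.4° → track 248.1°, groundspeed 141.3 kt
Leg 2: heading 4.4°; drift -4.9° → track 359.5°, groundspeed 139.5 kt
Leg 3: heading 272.0°; drift +2.4° → track 274.4°, groundspeed 145.3 kt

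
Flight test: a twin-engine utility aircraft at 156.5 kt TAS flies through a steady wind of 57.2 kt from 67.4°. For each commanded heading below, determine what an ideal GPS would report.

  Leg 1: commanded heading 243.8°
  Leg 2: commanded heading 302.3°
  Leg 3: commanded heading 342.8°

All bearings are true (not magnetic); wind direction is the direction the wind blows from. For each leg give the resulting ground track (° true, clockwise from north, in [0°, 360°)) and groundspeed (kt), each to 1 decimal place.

Leg 1: heading 243.8°; drift +1.0° → track 244.8°, groundspeed 213.6 kt
Leg 2: heading 302.3°; drift -13.9° → track 288.4°, groundspeed 195.1 kt
Leg 3: heading 342.8°; drift -20.6° → track 322.2°, groundspeed 161.5 kt

Leg 1: track=244.8°, groundspeed=213.6 kt
Leg 2: track=288.4°, groundspeed=195.1 kt
Leg 3: track=322.2°, groundspeed=161.5 kt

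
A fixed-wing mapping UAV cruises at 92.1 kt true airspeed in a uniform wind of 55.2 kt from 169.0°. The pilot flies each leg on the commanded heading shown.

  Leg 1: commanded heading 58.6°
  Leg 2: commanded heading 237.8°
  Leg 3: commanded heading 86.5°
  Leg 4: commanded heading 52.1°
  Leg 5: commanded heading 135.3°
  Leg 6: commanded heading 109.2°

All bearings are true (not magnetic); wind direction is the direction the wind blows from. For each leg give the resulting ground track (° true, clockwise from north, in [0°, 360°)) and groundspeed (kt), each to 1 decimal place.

Leg 1: heading 58.6°; drift -24.9° → track 33.7°, groundspeed 122.8 kt
Leg 2: heading 237.8°; drift +35.5° → track 273.3°, groundspeed 88.6 kt
Leg 3: heading 86.5°; drift -32.8° → track 53.7°, groundspeed 101.0 kt
Leg 4: heading 52.1°; drift -22.8° → track 29.3°, groundspeed 127.0 kt
Leg 5: heading 135.3°; drift -33.6° → track 101.7°, groundspeed 55.4 kt
Leg 6: heading 109.2°; drift -36.6° → track 72.6°, groundspeed 80.1 kt

Leg 1: track=33.7°, groundspeed=122.8 kt
Leg 2: track=273.3°, groundspeed=88.6 kt
Leg 3: track=53.7°, groundspeed=101.0 kt
Leg 4: track=29.3°, groundspeed=127.0 kt
Leg 5: track=101.7°, groundspeed=55.4 kt
Leg 6: track=72.6°, groundspeed=80.1 kt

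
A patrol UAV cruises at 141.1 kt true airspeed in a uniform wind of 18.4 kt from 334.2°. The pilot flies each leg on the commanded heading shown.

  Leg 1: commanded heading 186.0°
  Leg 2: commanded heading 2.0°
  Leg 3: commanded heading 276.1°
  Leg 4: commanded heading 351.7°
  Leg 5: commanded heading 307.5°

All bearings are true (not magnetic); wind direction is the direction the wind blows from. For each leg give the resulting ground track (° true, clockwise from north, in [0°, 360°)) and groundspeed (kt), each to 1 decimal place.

Leg 1: track=182.5°, groundspeed=157.0 kt
Leg 2: track=5.9°, groundspeed=125.1 kt
Leg 3: track=269.3°, groundspeed=132.3 kt
Leg 4: track=354.3°, groundspeed=123.7 kt
Leg 5: track=303.7°, groundspeed=124.9 kt

Leg 1: heading 186.0°; drift -3.5° → track 182.5°, groundspeed 157.0 kt
Leg 2: heading 2.0°; drift +3.9° → track 5.9°, groundspeed 125.1 kt
Leg 3: heading 276.1°; drift -6.8° → track 269.3°, groundspeed 132.3 kt
Leg 4: heading 351.7°; drift +2.6° → track 354.3°, groundspeed 123.7 kt
Leg 5: heading 307.5°; drift -3.8° → track 303.7°, groundspeed 124.9 kt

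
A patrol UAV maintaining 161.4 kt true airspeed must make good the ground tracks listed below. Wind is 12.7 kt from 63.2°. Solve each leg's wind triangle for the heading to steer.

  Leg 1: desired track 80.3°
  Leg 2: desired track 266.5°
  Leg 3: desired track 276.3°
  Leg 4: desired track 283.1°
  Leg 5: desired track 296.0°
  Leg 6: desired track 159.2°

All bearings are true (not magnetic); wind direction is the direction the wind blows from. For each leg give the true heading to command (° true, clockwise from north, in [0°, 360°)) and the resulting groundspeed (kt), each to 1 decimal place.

Leg 1: heading=79.0°, groundspeed=149.2 kt
Leg 2: heading=268.3°, groundspeed=173.0 kt
Leg 3: heading=278.8°, groundspeed=171.9 kt
Leg 4: heading=286.0°, groundspeed=170.9 kt
Leg 5: heading=299.6°, groundspeed=168.8 kt
Leg 6: heading=154.7°, groundspeed=162.2 kt

Leg 1: desired track 80.3°; wind correction -1.3° → command heading 79.0°, groundspeed 149.2 kt
Leg 2: desired track 266.5°; wind correction +1.8° → command heading 268.3°, groundspeed 173.0 kt
Leg 3: desired track 276.3°; wind correction +2.5° → command heading 278.8°, groundspeed 171.9 kt
Leg 4: desired track 283.1°; wind correction +2.9° → command heading 286.0°, groundspeed 170.9 kt
Leg 5: desired track 296.0°; wind correction +3.6° → command heading 299.6°, groundspeed 168.8 kt
Leg 6: desired track 159.2°; wind correction -4.5° → command heading 154.7°, groundspeed 162.2 kt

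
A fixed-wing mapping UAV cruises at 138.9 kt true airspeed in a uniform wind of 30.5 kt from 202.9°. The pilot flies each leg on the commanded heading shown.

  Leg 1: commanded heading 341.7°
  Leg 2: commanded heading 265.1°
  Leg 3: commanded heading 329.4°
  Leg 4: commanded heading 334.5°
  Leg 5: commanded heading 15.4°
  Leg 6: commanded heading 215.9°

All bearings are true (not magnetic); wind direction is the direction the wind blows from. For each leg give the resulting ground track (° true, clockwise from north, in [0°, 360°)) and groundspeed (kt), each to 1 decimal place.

Leg 1: heading 341.7°; drift +7.1° → track 348.8°, groundspeed 163.1 kt
Leg 2: heading 265.1°; drift +12.2° → track 277.3°, groundspeed 127.6 kt
Leg 3: heading 329.4°; drift +8.9° → track 338.3°, groundspeed 158.9 kt
Leg 4: heading 334.5°; drift +8.2° → track 342.7°, groundspeed 160.8 kt
Leg 5: heading 15.4°; drift +1.3° → track 16.7°, groundspeed 169.2 kt
Leg 6: heading 215.9°; drift +3.6° → track 219.5°, groundspeed 109.4 kt

Leg 1: track=348.8°, groundspeed=163.1 kt
Leg 2: track=277.3°, groundspeed=127.6 kt
Leg 3: track=338.3°, groundspeed=158.9 kt
Leg 4: track=342.7°, groundspeed=160.8 kt
Leg 5: track=16.7°, groundspeed=169.2 kt
Leg 6: track=219.5°, groundspeed=109.4 kt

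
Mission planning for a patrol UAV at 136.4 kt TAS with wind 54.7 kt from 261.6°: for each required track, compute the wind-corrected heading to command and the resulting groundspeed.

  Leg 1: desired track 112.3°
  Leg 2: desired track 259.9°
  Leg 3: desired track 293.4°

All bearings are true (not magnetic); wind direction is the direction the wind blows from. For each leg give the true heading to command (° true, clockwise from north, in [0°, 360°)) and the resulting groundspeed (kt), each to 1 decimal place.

Leg 1: heading=124.1°, groundspeed=180.5 kt
Leg 2: heading=260.6°, groundspeed=81.7 kt
Leg 3: heading=281.2°, groundspeed=86.8 kt

Leg 1: desired track 112.3°; wind correction +11.8° → command heading 124.1°, groundspeed 180.5 kt
Leg 2: desired track 259.9°; wind correction +0.7° → command heading 260.6°, groundspeed 81.7 kt
Leg 3: desired track 293.4°; wind correction -12.2° → command heading 281.2°, groundspeed 86.8 kt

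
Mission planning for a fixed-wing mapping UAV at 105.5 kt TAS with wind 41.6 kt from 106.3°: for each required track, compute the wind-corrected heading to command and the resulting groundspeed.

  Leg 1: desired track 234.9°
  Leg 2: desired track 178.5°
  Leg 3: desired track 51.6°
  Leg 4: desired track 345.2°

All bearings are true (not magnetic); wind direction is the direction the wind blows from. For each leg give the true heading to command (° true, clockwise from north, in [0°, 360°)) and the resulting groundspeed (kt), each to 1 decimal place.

Leg 1: heading=217.0°, groundspeed=126.3 kt
Leg 2: heading=156.4°, groundspeed=85.1 kt
Leg 3: heading=70.4°, groundspeed=75.8 kt
Leg 4: heading=4.9°, groundspeed=120.8 kt

Leg 1: desired track 234.9°; wind correction -17.9° → command heading 217.0°, groundspeed 126.3 kt
Leg 2: desired track 178.5°; wind correction -22.1° → command heading 156.4°, groundspeed 85.1 kt
Leg 3: desired track 51.6°; wind correction +18.8° → command heading 70.4°, groundspeed 75.8 kt
Leg 4: desired track 345.2°; wind correction +19.7° → command heading 4.9°, groundspeed 120.8 kt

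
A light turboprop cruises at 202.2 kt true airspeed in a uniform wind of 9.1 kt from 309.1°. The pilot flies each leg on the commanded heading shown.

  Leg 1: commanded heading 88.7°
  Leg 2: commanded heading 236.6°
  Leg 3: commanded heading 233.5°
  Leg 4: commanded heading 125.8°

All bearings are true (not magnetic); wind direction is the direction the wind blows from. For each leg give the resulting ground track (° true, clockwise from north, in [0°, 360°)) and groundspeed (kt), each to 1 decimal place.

Leg 1: heading 88.7°; drift +1.6° → track 90.3°, groundspeed 209.2 kt
Leg 2: heading 236.6°; drift -2.5° → track 234.1°, groundspeed 199.7 kt
Leg 3: heading 233.5°; drift -2.5° → track 231.0°, groundspeed 200.1 kt
Leg 4: heading 125.8°; drift +0.1° → track 125.9°, groundspeed 211.3 kt

Leg 1: track=90.3°, groundspeed=209.2 kt
Leg 2: track=234.1°, groundspeed=199.7 kt
Leg 3: track=231.0°, groundspeed=200.1 kt
Leg 4: track=125.9°, groundspeed=211.3 kt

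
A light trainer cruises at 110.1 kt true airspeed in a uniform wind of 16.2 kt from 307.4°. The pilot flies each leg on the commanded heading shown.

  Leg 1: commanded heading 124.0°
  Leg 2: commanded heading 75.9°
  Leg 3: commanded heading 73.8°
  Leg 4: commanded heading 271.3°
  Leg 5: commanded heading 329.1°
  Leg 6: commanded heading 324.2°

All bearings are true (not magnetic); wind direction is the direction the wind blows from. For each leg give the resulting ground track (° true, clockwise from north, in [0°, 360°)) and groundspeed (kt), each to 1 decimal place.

Leg 1: heading 124.0°; drift +0.4° → track 124.4°, groundspeed 126.3 kt
Leg 2: heading 75.9°; drift +6.0° → track 81.9°, groundspeed 120.9 kt
Leg 3: heading 73.8°; drift +6.2° → track 80.0°, groundspeed 120.4 kt
Leg 4: heading 271.3°; drift -5.6° → track 265.7°, groundspeed 97.5 kt
Leg 5: heading 329.1°; drift +3.6° → track 332.7°, groundspeed 95.2 kt
Leg 6: heading 324.2°; drift +2.8° → track 327.0°, groundspeed 94.7 kt

Leg 1: track=124.4°, groundspeed=126.3 kt
Leg 2: track=81.9°, groundspeed=120.9 kt
Leg 3: track=80.0°, groundspeed=120.4 kt
Leg 4: track=265.7°, groundspeed=97.5 kt
Leg 5: track=332.7°, groundspeed=95.2 kt
Leg 6: track=327.0°, groundspeed=94.7 kt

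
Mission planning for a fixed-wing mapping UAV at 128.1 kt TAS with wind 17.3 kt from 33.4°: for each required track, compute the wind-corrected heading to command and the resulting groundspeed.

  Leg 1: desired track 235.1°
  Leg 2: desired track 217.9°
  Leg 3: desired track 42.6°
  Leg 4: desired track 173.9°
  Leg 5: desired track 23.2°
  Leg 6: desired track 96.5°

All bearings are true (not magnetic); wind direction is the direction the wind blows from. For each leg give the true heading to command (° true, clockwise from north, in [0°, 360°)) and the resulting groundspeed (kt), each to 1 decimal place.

Leg 1: heading=238.0°, groundspeed=144.0 kt
Leg 2: heading=218.5°, groundspeed=145.3 kt
Leg 3: heading=41.4°, groundspeed=111.0 kt
Leg 4: heading=169.0°, groundspeed=141.0 kt
Leg 5: heading=24.6°, groundspeed=111.0 kt
Leg 6: heading=89.6°, groundspeed=119.3 kt

Leg 1: desired track 235.1°; wind correction +2.9° → command heading 238.0°, groundspeed 144.0 kt
Leg 2: desired track 217.9°; wind correction +0.6° → command heading 218.5°, groundspeed 145.3 kt
Leg 3: desired track 42.6°; wind correction -1.2° → command heading 41.4°, groundspeed 111.0 kt
Leg 4: desired track 173.9°; wind correction -4.9° → command heading 169.0°, groundspeed 141.0 kt
Leg 5: desired track 23.2°; wind correction +1.4° → command heading 24.6°, groundspeed 111.0 kt
Leg 6: desired track 96.5°; wind correction -6.9° → command heading 89.6°, groundspeed 119.3 kt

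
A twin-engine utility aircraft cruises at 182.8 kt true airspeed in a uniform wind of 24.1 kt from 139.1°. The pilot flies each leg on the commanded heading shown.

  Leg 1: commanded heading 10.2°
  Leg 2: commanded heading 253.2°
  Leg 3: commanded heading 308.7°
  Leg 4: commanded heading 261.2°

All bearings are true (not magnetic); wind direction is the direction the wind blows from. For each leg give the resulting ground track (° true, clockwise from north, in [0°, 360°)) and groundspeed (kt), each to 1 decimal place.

Leg 1: heading 10.2°; drift -5.4° → track 4.8°, groundspeed 198.8 kt
Leg 2: heading 253.2°; drift +6.5° → track 259.7°, groundspeed 193.9 kt
Leg 3: heading 308.7°; drift +1.2° → track 309.9°, groundspeed 206.5 kt
Leg 4: heading 261.2°; drift +6.0° → track 267.2°, groundspeed 196.7 kt

Leg 1: track=4.8°, groundspeed=198.8 kt
Leg 2: track=259.7°, groundspeed=193.9 kt
Leg 3: track=309.9°, groundspeed=206.5 kt
Leg 4: track=267.2°, groundspeed=196.7 kt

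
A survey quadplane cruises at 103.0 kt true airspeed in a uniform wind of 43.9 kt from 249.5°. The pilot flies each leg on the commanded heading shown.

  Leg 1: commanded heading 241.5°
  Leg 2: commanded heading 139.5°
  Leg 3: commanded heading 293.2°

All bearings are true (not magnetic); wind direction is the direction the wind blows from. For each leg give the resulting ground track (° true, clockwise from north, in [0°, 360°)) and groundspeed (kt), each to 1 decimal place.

Leg 1: heading 241.5°; drift -5.9° → track 235.6°, groundspeed 59.8 kt
Leg 2: heading 139.5°; drift -19.3° → track 120.2°, groundspeed 125.0 kt
Leg 3: heading 293.2°; drift +23.1° → track 316.3°, groundspeed 77.4 kt

Leg 1: track=235.6°, groundspeed=59.8 kt
Leg 2: track=120.2°, groundspeed=125.0 kt
Leg 3: track=316.3°, groundspeed=77.4 kt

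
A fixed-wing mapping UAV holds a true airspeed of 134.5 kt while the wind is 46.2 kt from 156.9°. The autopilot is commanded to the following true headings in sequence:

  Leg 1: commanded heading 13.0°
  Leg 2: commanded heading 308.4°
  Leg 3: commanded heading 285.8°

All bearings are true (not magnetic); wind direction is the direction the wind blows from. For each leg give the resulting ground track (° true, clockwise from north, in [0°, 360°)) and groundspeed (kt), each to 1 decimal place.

Leg 1: heading 13.0°; drift -9.0° → track 4.0°, groundspeed 174.0 kt
Leg 2: heading 308.4°; drift +7.2° → track 315.6°, groundspeed 176.5 kt
Leg 3: heading 285.8°; drift +12.4° → track 298.2°, groundspeed 167.4 kt

Leg 1: track=4.0°, groundspeed=174.0 kt
Leg 2: track=315.6°, groundspeed=176.5 kt
Leg 3: track=298.2°, groundspeed=167.4 kt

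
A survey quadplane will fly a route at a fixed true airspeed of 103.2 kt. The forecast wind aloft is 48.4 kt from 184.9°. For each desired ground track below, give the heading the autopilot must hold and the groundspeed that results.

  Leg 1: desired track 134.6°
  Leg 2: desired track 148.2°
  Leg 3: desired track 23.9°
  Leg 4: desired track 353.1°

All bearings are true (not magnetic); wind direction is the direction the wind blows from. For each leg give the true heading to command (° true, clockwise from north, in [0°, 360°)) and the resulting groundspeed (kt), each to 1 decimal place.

Leg 1: desired track 134.6°; wind correction +21.2° → command heading 155.8°, groundspeed 65.3 kt
Leg 2: desired track 148.2°; wind correction +16.3° → command heading 164.5°, groundspeed 60.3 kt
Leg 3: desired track 23.9°; wind correction +8.8° → command heading 32.7°, groundspeed 147.8 kt
Leg 4: desired track 353.1°; wind correction -5.5° → command heading 347.6°, groundspeed 150.1 kt

Leg 1: heading=155.8°, groundspeed=65.3 kt
Leg 2: heading=164.5°, groundspeed=60.3 kt
Leg 3: heading=32.7°, groundspeed=147.8 kt
Leg 4: heading=347.6°, groundspeed=150.1 kt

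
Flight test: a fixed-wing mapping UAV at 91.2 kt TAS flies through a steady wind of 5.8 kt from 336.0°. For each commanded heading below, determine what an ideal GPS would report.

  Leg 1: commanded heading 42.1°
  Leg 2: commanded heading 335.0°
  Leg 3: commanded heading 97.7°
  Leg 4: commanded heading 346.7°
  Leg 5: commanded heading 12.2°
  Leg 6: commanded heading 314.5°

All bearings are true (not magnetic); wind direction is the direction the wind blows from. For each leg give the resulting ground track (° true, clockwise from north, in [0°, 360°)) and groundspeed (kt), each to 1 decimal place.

Leg 1: heading 42.1°; drift +3.4° → track 45.5°, groundspeed 89.0 kt
Leg 2: heading 335.0°; drift -0.1° → track 334.9°, groundspeed 85.4 kt
Leg 3: heading 97.7°; drift +3.0° → track 100.7°, groundspeed 94.4 kt
Leg 4: heading 346.7°; drift +0.7° → track 347.4°, groundspeed 85.5 kt
Leg 5: heading 12.2°; drift +2.3° → track 14.5°, groundspeed 86.6 kt
Leg 6: heading 314.5°; drift -1.4° → track 313.1°, groundspeed 85.8 kt

Leg 1: track=45.5°, groundspeed=89.0 kt
Leg 2: track=334.9°, groundspeed=85.4 kt
Leg 3: track=100.7°, groundspeed=94.4 kt
Leg 4: track=347.4°, groundspeed=85.5 kt
Leg 5: track=14.5°, groundspeed=86.6 kt
Leg 6: track=313.1°, groundspeed=85.8 kt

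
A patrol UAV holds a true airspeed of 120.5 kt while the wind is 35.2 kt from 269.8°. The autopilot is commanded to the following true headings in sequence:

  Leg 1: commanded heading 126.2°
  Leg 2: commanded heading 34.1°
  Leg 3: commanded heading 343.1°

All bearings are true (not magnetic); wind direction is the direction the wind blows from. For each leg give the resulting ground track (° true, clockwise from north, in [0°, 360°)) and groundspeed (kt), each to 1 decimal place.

Leg 1: track=118.2°, groundspeed=150.3 kt
Leg 2: track=45.8°, groundspeed=143.3 kt
Leg 3: track=0.1°, groundspeed=115.4 kt

Leg 1: heading 126.2°; drift -8.0° → track 118.2°, groundspeed 150.3 kt
Leg 2: heading 34.1°; drift +11.7° → track 45.8°, groundspeed 143.3 kt
Leg 3: heading 343.1°; drift +17.0° → track 0.1°, groundspeed 115.4 kt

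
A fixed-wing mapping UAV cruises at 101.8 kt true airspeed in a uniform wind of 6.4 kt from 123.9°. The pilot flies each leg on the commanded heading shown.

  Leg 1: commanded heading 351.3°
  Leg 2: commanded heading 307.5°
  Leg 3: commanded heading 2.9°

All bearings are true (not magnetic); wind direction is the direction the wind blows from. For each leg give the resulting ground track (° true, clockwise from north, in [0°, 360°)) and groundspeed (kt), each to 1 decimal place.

Leg 1: heading 351.3°; drift -2.5° → track 348.8°, groundspeed 106.2 kt
Leg 2: heading 307.5°; drift -0.2° → track 307.3°, groundspeed 108.2 kt
Leg 3: heading 2.9°; drift -3.0° → track 359.9°, groundspeed 105.2 kt

Leg 1: track=348.8°, groundspeed=106.2 kt
Leg 2: track=307.3°, groundspeed=108.2 kt
Leg 3: track=359.9°, groundspeed=105.2 kt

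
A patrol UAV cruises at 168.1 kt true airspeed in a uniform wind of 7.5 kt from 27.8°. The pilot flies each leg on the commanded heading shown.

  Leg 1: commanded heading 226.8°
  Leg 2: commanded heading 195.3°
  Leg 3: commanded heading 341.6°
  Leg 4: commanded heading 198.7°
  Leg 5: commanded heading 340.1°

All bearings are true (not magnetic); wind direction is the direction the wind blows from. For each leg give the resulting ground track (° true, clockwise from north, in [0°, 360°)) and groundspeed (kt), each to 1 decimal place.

Leg 1: track=226.0°, groundspeed=175.2 kt
Leg 2: track=195.8°, groundspeed=175.4 kt
Leg 3: track=339.7°, groundspeed=163.0 kt
Leg 4: track=199.1°, groundspeed=175.5 kt
Leg 5: track=338.2°, groundspeed=163.1 kt

Leg 1: heading 226.8°; drift -0.8° → track 226.0°, groundspeed 175.2 kt
Leg 2: heading 195.3°; drift +0.5° → track 195.8°, groundspeed 175.4 kt
Leg 3: heading 341.6°; drift -1.9° → track 339.7°, groundspeed 163.0 kt
Leg 4: heading 198.7°; drift +0.4° → track 199.1°, groundspeed 175.5 kt
Leg 5: heading 340.1°; drift -1.9° → track 338.2°, groundspeed 163.1 kt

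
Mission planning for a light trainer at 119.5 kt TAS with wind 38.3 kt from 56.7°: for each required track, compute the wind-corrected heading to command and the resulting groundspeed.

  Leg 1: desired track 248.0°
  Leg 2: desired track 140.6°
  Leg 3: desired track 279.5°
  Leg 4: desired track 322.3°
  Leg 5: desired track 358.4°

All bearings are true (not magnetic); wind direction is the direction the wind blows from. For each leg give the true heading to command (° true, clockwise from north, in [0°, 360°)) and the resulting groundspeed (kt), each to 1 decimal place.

Leg 1: heading=251.6°, groundspeed=156.8 kt
Leg 2: heading=122.0°, groundspeed=109.2 kt
Leg 3: heading=292.1°, groundspeed=144.7 kt
Leg 4: heading=340.9°, groundspeed=116.2 kt
Leg 5: heading=14.2°, groundspeed=94.8 kt

Leg 1: desired track 248.0°; wind correction +3.6° → command heading 251.6°, groundspeed 156.8 kt
Leg 2: desired track 140.6°; wind correction -18.6° → command heading 122.0°, groundspeed 109.2 kt
Leg 3: desired track 279.5°; wind correction +12.6° → command heading 292.1°, groundspeed 144.7 kt
Leg 4: desired track 322.3°; wind correction +18.6° → command heading 340.9°, groundspeed 116.2 kt
Leg 5: desired track 358.4°; wind correction +15.8° → command heading 14.2°, groundspeed 94.8 kt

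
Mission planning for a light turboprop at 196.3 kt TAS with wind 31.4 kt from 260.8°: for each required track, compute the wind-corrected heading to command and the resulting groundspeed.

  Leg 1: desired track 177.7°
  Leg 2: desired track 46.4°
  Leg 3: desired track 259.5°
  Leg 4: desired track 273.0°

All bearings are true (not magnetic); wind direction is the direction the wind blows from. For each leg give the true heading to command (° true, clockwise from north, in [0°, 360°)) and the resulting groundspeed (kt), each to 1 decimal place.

Leg 1: heading=186.8°, groundspeed=190.0 kt
Leg 2: heading=41.2°, groundspeed=221.4 kt
Leg 3: heading=259.7°, groundspeed=164.9 kt
Leg 4: heading=271.1°, groundspeed=165.5 kt

Leg 1: desired track 177.7°; wind correction +9.1° → command heading 186.8°, groundspeed 190.0 kt
Leg 2: desired track 46.4°; wind correction -5.2° → command heading 41.2°, groundspeed 221.4 kt
Leg 3: desired track 259.5°; wind correction +0.2° → command heading 259.7°, groundspeed 164.9 kt
Leg 4: desired track 273.0°; wind correction -1.9° → command heading 271.1°, groundspeed 165.5 kt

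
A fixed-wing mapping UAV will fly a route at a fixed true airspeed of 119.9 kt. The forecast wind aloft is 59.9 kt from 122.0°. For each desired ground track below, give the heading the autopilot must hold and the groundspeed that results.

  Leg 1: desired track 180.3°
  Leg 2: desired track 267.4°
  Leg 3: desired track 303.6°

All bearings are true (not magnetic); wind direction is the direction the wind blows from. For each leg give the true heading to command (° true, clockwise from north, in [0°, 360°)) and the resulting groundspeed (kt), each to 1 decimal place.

Leg 1: heading=155.1°, groundspeed=77.1 kt
Leg 2: heading=250.9°, groundspeed=164.3 kt
Leg 3: heading=304.4°, groundspeed=179.8 kt

Leg 1: desired track 180.3°; wind correction -25.2° → command heading 155.1°, groundspeed 77.1 kt
Leg 2: desired track 267.4°; wind correction -16.5° → command heading 250.9°, groundspeed 164.3 kt
Leg 3: desired track 303.6°; wind correction +0.8° → command heading 304.4°, groundspeed 179.8 kt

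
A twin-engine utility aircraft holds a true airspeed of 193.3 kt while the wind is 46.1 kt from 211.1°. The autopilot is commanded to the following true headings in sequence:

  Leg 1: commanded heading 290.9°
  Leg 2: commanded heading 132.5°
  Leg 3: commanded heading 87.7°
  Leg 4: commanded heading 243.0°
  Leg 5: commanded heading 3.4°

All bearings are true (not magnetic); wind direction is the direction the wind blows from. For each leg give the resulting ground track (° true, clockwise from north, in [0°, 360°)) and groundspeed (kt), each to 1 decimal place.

Leg 1: track=304.7°, groundspeed=190.6 kt
Leg 2: track=118.7°, groundspeed=189.7 kt
Leg 3: track=77.7°, groundspeed=222.0 kt
Leg 4: track=252.0°, groundspeed=156.1 kt
Leg 5: track=8.6°, groundspeed=235.1 kt

Leg 1: heading 290.9°; drift +13.8° → track 304.7°, groundspeed 190.6 kt
Leg 2: heading 132.5°; drift -13.8° → track 118.7°, groundspeed 189.7 kt
Leg 3: heading 87.7°; drift -10.0° → track 77.7°, groundspeed 222.0 kt
Leg 4: heading 243.0°; drift +9.0° → track 252.0°, groundspeed 156.1 kt
Leg 5: heading 3.4°; drift +5.2° → track 8.6°, groundspeed 235.1 kt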